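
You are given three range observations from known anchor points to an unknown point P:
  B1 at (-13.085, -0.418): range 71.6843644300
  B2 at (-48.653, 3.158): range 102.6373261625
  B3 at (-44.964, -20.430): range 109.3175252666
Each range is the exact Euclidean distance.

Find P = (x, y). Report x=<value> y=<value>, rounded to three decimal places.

eq1: (x + 13.085)² + (y + 0.418)² = 71.6843644300²
eq2: (x + 48.653)² + (y − 3.158)² = 102.6373261625²
eq3: (x + 44.964)² + (y + 20.430)² = 109.3175252666²
eq2−eq3, eq2−eq1 (x²,y² cancel):
  7.378·x − 47.176·y = -1353.841786
  71.136·x − 7.152·y = 3190.077194
det = 7.378·-7.152 − -47.176·71.136 = 3303.144480
x = (-1353.841786·-7.152 − -47.176·3190.077194) / 3303.144480 = 48.492507
y = (7.378·3190.077194 − -1353.841786·71.136) / 3303.144480 = 36.281573

x=48.493 y=36.282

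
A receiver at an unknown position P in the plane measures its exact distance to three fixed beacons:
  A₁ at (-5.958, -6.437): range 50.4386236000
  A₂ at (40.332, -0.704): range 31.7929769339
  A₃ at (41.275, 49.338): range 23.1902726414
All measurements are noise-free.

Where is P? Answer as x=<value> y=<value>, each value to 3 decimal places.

eq1: (x + 5.958)² + (y + 6.437)² = 50.4386236000²
eq2: (x − 40.332)² + (y + 0.704)² = 31.7929769339²
eq3: (x − 41.275)² + (y − 49.338)² = 23.1902726414²
eq2−eq1, eq2−eq3 (x²,y² cancel):
  -92.580·x − 11.466·y = -3083.494475
  1.886·x + 100.084·y = 2983.702666
det = -92.580·100.084 − -11.466·1.886 = -9244.151844
x = (-3083.494475·100.084 − -11.466·2983.702666) / -9244.151844 = 29.683343
y = (-92.580·2983.702666 − -3083.494475·1.886) / -9244.151844 = 29.252627

x=29.683 y=29.253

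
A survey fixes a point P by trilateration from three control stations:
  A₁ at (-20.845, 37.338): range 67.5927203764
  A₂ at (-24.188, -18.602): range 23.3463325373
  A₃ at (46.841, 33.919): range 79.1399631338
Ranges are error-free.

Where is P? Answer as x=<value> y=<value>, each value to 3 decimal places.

x=-2.721 y=-27.780

eq1: (x + 20.845)² + (y − 37.338)² = 67.5927203764²
eq2: (x + 24.188)² + (y + 18.602)² = 23.3463325373²
eq3: (x − 46.841)² + (y − 33.919)² = 79.1399631338²
eq2−eq1, eq2−eq3 (x²,y² cancel):
  6.686·x + 111.880·y = -3126.178084
  142.058·x + 105.042·y = -3304.598428
det = 6.686·105.042 − 111.880·142.058 = -15191.138228
x = (-3126.178084·105.042 − 111.880·-3304.598428) / -15191.138228 = -2.721223
y = (6.686·-3304.598428 − -3126.178084·142.058) / -15191.138228 = -27.779621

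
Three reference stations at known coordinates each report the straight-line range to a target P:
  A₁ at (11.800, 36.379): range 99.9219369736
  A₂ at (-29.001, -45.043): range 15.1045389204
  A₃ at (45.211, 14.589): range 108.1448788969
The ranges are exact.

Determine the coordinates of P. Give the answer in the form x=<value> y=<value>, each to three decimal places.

eq1: (x − 11.800)² + (y − 36.379)² = 99.9219369736²
eq2: (x + 29.001)² + (y + 45.043)² = 15.1045389204²
eq3: (x − 45.211)² + (y − 14.589)² = 108.1448788969²
eq1−eq3, eq1−eq2 (x²,y² cancel):
  66.822·x − 43.580·y = -916.719542
  -81.602·x − 162.844·y = 11163.504602
det = 66.822·-162.844 − -43.580·-81.602 = -14437.776928
x = (-916.719542·-162.844 − -43.580·11163.504602) / -14437.776928 = -44.036406
y = (66.822·11163.504602 − -916.719542·-81.602) / -14437.776928 = -46.486489

x=-44.036 y=-46.486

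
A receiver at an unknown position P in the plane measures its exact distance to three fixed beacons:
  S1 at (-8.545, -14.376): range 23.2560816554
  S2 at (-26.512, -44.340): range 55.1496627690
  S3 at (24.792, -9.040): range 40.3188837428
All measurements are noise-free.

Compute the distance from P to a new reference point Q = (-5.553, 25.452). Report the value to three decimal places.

17.745

eq1: (x + 8.545)² + (y + 14.376)² = 23.2560816554²
eq2: (x + 26.512)² + (y + 44.340)² = 55.1496627690²
eq3: (x − 24.792)² + (y + 9.040)² = 40.3188837428²
eq2−eq3, eq2−eq1 (x²,y² cancel):
  102.608·x + 70.600·y = -556.683963
  35.934·x + 59.928·y = 111.404627
det = 102.608·59.928 − 70.600·35.934 = 3612.151824
x = (-556.683963·59.928 − 70.600·111.404627) / 3612.151824 = -11.413176
y = (102.608·111.404627 − -556.683963·35.934) / 3612.151824 = 8.702538
|P − Q| = √((-11.413176 − -5.553)² + (8.702538 − 25.452)²) = 17.745032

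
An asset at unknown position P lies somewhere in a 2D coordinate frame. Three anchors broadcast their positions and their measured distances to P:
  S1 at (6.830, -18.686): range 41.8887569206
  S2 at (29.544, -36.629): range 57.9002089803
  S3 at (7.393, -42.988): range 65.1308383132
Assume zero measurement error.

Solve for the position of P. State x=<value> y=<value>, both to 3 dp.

eq1: (x − 6.830)² + (y + 18.686)² = 41.8887569206²
eq2: (x − 29.544)² + (y + 36.629)² = 57.9002089803²
eq3: (x − 7.393)² + (y + 42.988)² = 65.1308383132²
eq3−eq1, eq3−eq2 (x²,y² cancel):
  -1.126·x + 48.604·y = 980.549046
  44.302·x + 12.718·y = 1201.498883
det = -1.126·12.718 − 48.604·44.302 = -2167.574876
x = (980.549046·12.718 − 48.604·1201.498883) / -2167.574876 = 21.188209
y = (-1.126·1201.498883 − 980.549046·44.302) / -2167.574876 = 20.665109

x=21.188 y=20.665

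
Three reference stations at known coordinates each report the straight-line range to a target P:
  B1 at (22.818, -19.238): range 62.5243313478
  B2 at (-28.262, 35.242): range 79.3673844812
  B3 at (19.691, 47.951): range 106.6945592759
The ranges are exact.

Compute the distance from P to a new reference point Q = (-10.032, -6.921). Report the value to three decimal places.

44.398

eq1: (x − 22.818)² + (y + 19.238)² = 62.5243313478²
eq2: (x + 28.262)² + (y − 35.242)² = 79.3673844812²
eq3: (x − 19.691)² + (y − 47.951)² = 106.6945592759²
eq3−eq2, eq3−eq1 (x²,y² cancel):
  -95.906·x − 25.418·y = 4438.252586
  6.254·x − 134.378·y = 5678.164855
det = -95.906·-134.378 − -25.418·6.254 = 13046.620640
x = (4438.252586·-134.378 − -25.418·5678.164855) / 13046.620640 = -34.650805
y = (-95.906·5678.164855 − 4438.252586·6.254) / 13046.620640 = -43.867828
|P − Q| = √((-34.650805 − -10.032)² + (-43.867828 − -6.921)²) = 44.397676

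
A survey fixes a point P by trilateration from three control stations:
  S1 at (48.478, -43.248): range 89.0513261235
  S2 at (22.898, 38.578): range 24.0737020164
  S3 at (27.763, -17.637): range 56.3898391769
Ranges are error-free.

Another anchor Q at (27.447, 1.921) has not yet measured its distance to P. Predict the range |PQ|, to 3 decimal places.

eq1: (x − 48.478)² + (y + 43.248)² = 89.0513261235²
eq2: (x − 22.898)² + (y − 38.578)² = 24.0737020164²
eq3: (x − 27.763)² + (y + 17.637)² = 56.3898391769²
eq1−eq3, eq1−eq2 (x²,y² cancel):
  -41.430·x + 51.222·y = 1611.666672
  -51.160·x + 163.652·y = 5142.670056
det = -41.430·163.652 − 51.222·-51.160 = -4159.584840
x = (1611.666672·163.652 − 51.222·5142.670056) / -4159.584840 = -0.080448
y = (-41.430·5142.670056 − 1611.666672·-51.160) / -4159.584840 = 31.399276
|P − Q| = √((-0.080448 − 27.447)² + (31.399276 − 1.921)²) = 40.332730

40.333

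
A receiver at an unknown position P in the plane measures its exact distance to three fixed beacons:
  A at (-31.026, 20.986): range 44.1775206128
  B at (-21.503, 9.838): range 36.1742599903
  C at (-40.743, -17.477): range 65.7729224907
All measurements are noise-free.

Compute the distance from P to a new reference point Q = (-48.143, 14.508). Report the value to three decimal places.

61.555

eq1: (x + 31.026)² + (y − 20.986)² = 44.1775206128²
eq2: (x + 21.503)² + (y − 9.838)² = 36.1742599903²
eq3: (x + 40.743)² + (y + 17.477)² = 65.7729224907²
eq1−eq2, eq1−eq3 (x²,y² cancel):
  19.046·x − 22.296·y = -200.783377
  -19.434·x − 76.926·y = -1812.011299
det = 19.046·-76.926 − -22.296·-19.434 = -1898.433060
x = (-200.783377·-76.926 − -22.296·-1812.011299) / -1898.433060 = 13.145126
y = (19.046·-1812.011299 − -200.783377·-19.434) / -1898.433060 = 20.234367
|P − Q| = √((13.145126 − -48.143)² + (20.234367 − 14.508)²) = 61.555062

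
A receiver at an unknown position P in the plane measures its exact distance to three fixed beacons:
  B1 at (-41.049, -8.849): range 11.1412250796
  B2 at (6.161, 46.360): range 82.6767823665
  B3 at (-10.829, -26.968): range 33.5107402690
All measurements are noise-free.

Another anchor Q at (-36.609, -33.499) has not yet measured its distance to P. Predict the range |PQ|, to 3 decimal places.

15.437

eq1: (x + 41.049)² + (y + 8.849)² = 11.1412250796²
eq2: (x − 6.161)² + (y − 46.360)² = 82.6767823665²
eq3: (x + 10.829)² + (y + 26.968)² = 33.5107402690²
eq2−eq1, eq2−eq3 (x²,y² cancel):
  -94.420·x − 110.418·y = 6287.441127
  -33.980·x − 146.656·y = 4369.813373
det = -94.420·-146.656 − -110.418·-33.980 = 10095.255880
x = (6287.441127·-146.656 − -110.418·4369.813373) / 10095.255880 = -43.543712
y = (-94.420·4369.813373 − 6287.441127·-33.980) / 10095.255880 = -19.707329
|P − Q| = √((-43.543712 − -36.609)² + (-19.707329 − -33.499)²) = 15.436982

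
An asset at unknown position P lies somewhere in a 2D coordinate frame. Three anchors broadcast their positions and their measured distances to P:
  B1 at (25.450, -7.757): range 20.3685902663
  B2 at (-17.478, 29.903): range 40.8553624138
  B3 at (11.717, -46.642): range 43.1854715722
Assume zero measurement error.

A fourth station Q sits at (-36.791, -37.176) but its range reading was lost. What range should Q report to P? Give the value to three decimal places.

eq1: (x − 25.450)² + (y + 7.757)² = 20.3685902663²
eq2: (x + 17.478)² + (y − 29.903)² = 40.8553624138²
eq3: (x − 11.717)² + (y + 46.642)² = 43.1854715722²
eq3−eq1, eq3−eq2 (x²,y² cancel):
  27.466·x + 77.770·y = -154.785219
  -58.390·x + 153.090·y = -917.270043
det = 27.466·153.090 − 77.770·-58.390 = 8745.760240
x = (-154.785219·153.090 − 77.770·-917.270043) / 8745.760240 = 5.447213
y = (27.466·-917.270043 − -154.785219·-58.390) / 8745.760240 = -3.914085
|P − Q| = √((5.447213 − -36.791)² + (-3.914085 − -37.176)²) = 53.762642

53.763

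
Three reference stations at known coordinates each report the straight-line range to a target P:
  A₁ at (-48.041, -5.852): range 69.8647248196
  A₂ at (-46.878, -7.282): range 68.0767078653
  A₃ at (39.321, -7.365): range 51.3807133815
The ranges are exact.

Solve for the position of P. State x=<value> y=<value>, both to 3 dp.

x=7.751 y=-47.903

eq1: (x + 48.041)² + (y + 5.852)² = 69.8647248196²
eq2: (x + 46.878)² + (y + 7.282)² = 68.0767078653²
eq3: (x − 39.321)² + (y + 7.365)² = 51.3807133815²
eq3−eq2, eq3−eq1 (x²,y² cancel):
  -172.398·x + 0.166·y = -1344.270304
  -174.724·x + 3.026·y = -1499.302748
det = -172.398·3.026 − 0.166·-174.724 = -492.672164
x = (-1344.270304·3.026 − 0.166·-1499.302748) / -492.672164 = 7.751357
y = (-172.398·-1499.302748 − -1344.270304·-174.724) / -492.672164 = -47.903073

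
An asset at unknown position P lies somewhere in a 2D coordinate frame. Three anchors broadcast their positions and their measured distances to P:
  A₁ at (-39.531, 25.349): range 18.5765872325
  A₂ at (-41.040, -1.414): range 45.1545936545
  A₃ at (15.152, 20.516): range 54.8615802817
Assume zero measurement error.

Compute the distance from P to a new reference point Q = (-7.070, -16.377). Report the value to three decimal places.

65.787

eq1: (x + 39.531)² + (y − 25.349)² = 18.5765872325²
eq2: (x + 41.040)² + (y + 1.414)² = 45.1545936545²
eq3: (x − 15.152)² + (y − 20.516)² = 54.8615802817²
eq1−eq3, eq1−eq2 (x²,y² cancel):
  109.366·x − 9.666·y = -4219.485800
  -3.018·x − 53.526·y = -2212.838501
det = 109.366·-53.526 − -9.666·-3.018 = -5883.096504
x = (-4219.485800·-53.526 − -9.666·-2212.838501) / -5883.096504 = -34.754300
y = (109.366·-2212.838501 − -4219.485800·-3.018) / -5883.096504 = 43.300956
|P − Q| = √((-34.754300 − -7.070)² + (43.300956 − -16.377)²) = 65.786616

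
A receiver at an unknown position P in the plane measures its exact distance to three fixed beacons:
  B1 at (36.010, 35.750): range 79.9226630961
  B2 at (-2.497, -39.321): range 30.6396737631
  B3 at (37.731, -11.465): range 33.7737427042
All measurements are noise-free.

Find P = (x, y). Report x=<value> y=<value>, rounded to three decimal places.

x=27.821 y=-43.752

eq1: (x − 36.010)² + (y − 35.750)² = 79.9226630961²
eq2: (x + 2.497)² + (y + 39.321)² = 30.6396737631²
eq3: (x − 37.731)² + (y + 11.465)² = 33.7737427042²
eq1−eq3, eq1−eq2 (x²,y² cancel):
  3.442·x − 94.430·y = 4227.258366
  -77.014·x − 150.142·y = 4426.435918
det = 3.442·-150.142 − -94.430·-77.014 = -7789.220784
x = (4227.258366·-150.142 − -94.430·4426.435918) / -7789.220784 = 27.820585
y = (3.442·4426.435918 − 4227.258366·-77.014) / -7789.220784 = -43.751985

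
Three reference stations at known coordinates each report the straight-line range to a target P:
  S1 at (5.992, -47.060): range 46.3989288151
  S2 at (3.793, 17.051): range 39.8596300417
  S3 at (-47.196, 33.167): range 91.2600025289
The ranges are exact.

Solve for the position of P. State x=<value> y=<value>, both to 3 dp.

eq1: (x − 5.992)² + (y + 47.060)² = 46.3989288151²
eq2: (x − 3.793)² + (y − 17.051)² = 39.8596300417²
eq3: (x + 47.196)² + (y − 33.167)² = 91.2600025289²
eq1−eq3, eq1−eq2 (x²,y² cancel):
  -106.376·x + 160.454·y = -5098.562825
  -4.398·x + 128.222·y = -1381.353726
det = -106.376·128.222 − 160.454·-4.398 = -12934.066780
x = (-5098.562825·128.222 − 160.454·-1381.353726) / -12934.066780 = 33.408223
y = (-106.376·-1381.353726 − -5098.562825·-4.398) / -12934.066780 = -9.627243

x=33.408 y=-9.627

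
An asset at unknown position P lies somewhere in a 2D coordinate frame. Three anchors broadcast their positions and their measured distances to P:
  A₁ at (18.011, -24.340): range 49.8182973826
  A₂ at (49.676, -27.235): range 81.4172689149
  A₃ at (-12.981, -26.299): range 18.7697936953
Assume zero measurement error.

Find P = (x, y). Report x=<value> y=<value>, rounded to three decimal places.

eq1: (x − 18.011)² + (y + 24.340)² = 49.8182973826²
eq2: (x − 49.676)² + (y + 27.235)² = 81.4172689149²
eq3: (x + 12.981)² + (y + 26.299)² = 18.7697936953²
eq3−eq1, eq3−eq2 (x²,y² cancel):
  61.984·x + 3.918·y = -2072.869640
  125.314·x − 1.872·y = -3927.160083
det = 61.984·-1.872 − 3.918·125.314 = -607.014300
x = (-2072.869640·-1.872 − 3.918·-3927.160083) / -607.014300 = -31.740645
y = (61.984·-3927.160083 − -2072.869640·125.314) / -607.014300 = -26.916162

x=-31.741 y=-26.916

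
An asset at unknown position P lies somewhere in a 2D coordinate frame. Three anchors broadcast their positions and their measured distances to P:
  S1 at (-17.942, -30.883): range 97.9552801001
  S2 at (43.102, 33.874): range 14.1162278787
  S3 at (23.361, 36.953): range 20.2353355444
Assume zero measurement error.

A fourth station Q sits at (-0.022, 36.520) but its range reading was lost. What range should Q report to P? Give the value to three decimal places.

42.027

eq1: (x + 17.942)² + (y + 30.883)² = 97.9552801001²
eq2: (x − 43.102)² + (y − 33.874)² = 14.1162278787²
eq3: (x − 23.361)² + (y − 36.953)² = 20.2353355444²
eq1−eq3, eq1−eq2 (x²,y² cancel):
  82.606·x + 135.672·y = 9821.353572
  122.088·x + 129.514·y = 11125.524237
det = 82.606·129.514 − 135.672·122.088 = -5865.289652
x = (9821.353572·129.514 − 135.672·11125.524237) / -5865.289652 = 40.478706
y = (82.606·11125.524237 − 9821.353572·122.088) / -5865.289652 = 47.744336
|P − Q| = √((40.478706 − -0.022)² + (47.744336 − 36.520)²) = 42.027288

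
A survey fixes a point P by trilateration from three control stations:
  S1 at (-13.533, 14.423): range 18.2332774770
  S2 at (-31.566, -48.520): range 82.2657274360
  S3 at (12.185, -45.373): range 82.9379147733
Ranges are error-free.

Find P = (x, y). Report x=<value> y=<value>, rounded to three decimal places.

x=-16.666 y=32.385

eq1: (x + 13.533)² + (y − 14.423)² = 18.2332774770²
eq2: (x + 31.566)² + (y + 48.520)² = 82.2657274360²
eq3: (x − 12.185)² + (y + 45.373)² = 82.9379147733²
eq1−eq3, eq1−eq2 (x²,y² cancel):
  51.436·x − 119.592·y = -4730.226963
  -36.066·x − 125.886·y = -3475.759765
det = 51.436·-125.886 − -119.592·-36.066 = -10788.277368
x = (-4730.226963·-125.886 − -119.592·-3475.759765) / -10788.277368 = -16.665894
y = (51.436·-3475.759765 − -4730.226963·-36.066) / -10788.277368 = 32.385110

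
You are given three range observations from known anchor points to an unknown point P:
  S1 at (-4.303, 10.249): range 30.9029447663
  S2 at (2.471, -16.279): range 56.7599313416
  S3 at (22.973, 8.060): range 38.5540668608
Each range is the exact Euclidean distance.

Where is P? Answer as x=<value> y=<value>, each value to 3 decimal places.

x=2.107 y=40.480

eq1: (x + 4.303)² + (y − 10.249)² = 30.9029447663²
eq2: (x − 2.471)² + (y + 16.279)² = 56.7599313416²
eq3: (x − 22.973)² + (y − 8.060)² = 38.5540668608²
eq2−eq3, eq2−eq1 (x²,y² cancel):
  41.004·x + 48.678·y = 2056.884381
  -13.548·x + 53.056·y = 2119.143939
det = 41.004·53.056 − 48.678·-13.548 = 2834.997768
x = (2056.884381·53.056 − 48.678·2119.143939) / 2834.997768 = 2.107363
y = (41.004·2119.143939 − 2056.884381·-13.548) / 2834.997768 = 40.479766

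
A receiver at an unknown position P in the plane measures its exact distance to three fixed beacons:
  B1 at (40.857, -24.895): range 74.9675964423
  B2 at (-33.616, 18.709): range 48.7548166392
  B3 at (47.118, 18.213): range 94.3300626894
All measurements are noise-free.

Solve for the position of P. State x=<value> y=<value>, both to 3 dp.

eq1: (x − 40.857)² + (y + 24.895)² = 74.9675964423²
eq2: (x + 33.616)² + (y − 18.709)² = 48.7548166392²
eq3: (x − 47.118)² + (y − 18.213)² = 94.3300626894²
eq1−eq2, eq1−eq3 (x²,y² cancel):
  -148.946·x + 87.208·y = 2434.115034
  12.522·x + 86.216·y = -3015.256392
det = -148.946·86.216 − 87.208·12.522 = -13933.546912
x = (2434.115034·86.216 − 87.208·-3015.256392) / -13933.546912 = -33.933509
y = (-148.946·-3015.256392 − 2434.115034·12.522) / -13933.546912 = -30.044783

x=-33.934 y=-30.045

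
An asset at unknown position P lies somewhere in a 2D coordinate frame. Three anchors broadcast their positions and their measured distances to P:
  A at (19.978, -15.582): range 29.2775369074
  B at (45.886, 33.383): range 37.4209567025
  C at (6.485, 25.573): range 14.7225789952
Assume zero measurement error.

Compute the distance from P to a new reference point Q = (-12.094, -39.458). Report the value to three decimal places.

58.911

eq1: (x − 19.978)² + (y + 15.582)² = 29.2775369074²
eq2: (x − 45.886)² + (y − 33.383)² = 37.4209567025²
eq3: (x − 6.485)² + (y − 25.573)² = 14.7225789952²
eq1−eq3, eq1−eq2 (x²,y² cancel):
  -26.986·x + 82.310·y = 694.534181
  51.816·x + 97.930·y = 2034.876644
det = -26.986·97.930 − 82.310·51.816 = -6907.713940
x = (694.534181·97.930 − 82.310·2034.876644) / -6907.713940 = 14.400562
y = (-26.986·2034.876644 − 694.534181·51.816) / -6907.713940 = 13.159370
|P − Q| = √((14.400562 − -12.094)² + (13.159370 − -39.458)²) = 58.911370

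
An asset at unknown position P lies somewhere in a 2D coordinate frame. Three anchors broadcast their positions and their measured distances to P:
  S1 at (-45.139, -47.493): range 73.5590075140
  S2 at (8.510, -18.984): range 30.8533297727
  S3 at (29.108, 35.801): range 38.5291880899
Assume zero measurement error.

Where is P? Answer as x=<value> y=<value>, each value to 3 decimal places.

eq1: (x + 45.139)² + (y + 47.493)² = 73.5590075140²
eq2: (x − 8.510)² + (y + 18.984)² = 30.8533297727²
eq3: (x − 29.108)² + (y − 35.801)² = 38.5291880899²
eq2−eq1, eq2−eq3 (x²,y² cancel):
  -107.298·x − 57.018·y = -598.697614
  41.196·x + 109.570·y = 1163.604532
det = -107.298·109.570 − -57.018·41.196 = -9407.728332
x = (-598.697614·109.570 − -57.018·1163.604532) / -9407.728332 = -0.079414
y = (-107.298·1163.604532 − -598.697614·41.196) / -9407.728332 = 10.649595

x=-0.079 y=10.650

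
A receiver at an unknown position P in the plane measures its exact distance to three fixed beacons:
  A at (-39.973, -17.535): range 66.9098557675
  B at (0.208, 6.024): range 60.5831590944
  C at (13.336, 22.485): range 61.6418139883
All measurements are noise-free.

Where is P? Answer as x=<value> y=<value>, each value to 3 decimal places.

x=-42.149 y=49.339

eq1: (x + 39.973)² + (y + 17.535)² = 66.9098557675²
eq2: (x − 0.208)² + (y − 6.024)² = 60.5831590944²
eq3: (x − 13.336)² + (y − 22.485)² = 61.6418139883²
eq1−eq2, eq1−eq3 (x²,y² cancel):
  80.362·x + 47.118·y = -1062.375481
  106.618·x + 80.040·y = -544.677266
det = 80.362·80.040 − 47.118·106.618 = 1408.547556
x = (-1062.375481·80.040 − 47.118·-544.677266) / 1408.547556 = -42.148687
y = (80.362·-544.677266 − -1062.375481·106.618) / 1408.547556 = 49.339473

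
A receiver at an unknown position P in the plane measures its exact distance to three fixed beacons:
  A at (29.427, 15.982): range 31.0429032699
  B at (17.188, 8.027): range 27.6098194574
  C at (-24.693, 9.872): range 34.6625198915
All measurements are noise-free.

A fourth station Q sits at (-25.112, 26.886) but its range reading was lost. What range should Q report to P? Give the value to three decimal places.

27.957

eq1: (x − 29.427)² + (y − 15.982)² = 31.0429032699²
eq2: (x − 17.188)² + (y − 8.027)² = 27.6098194574²
eq3: (x + 24.693)² + (y − 9.872)² = 34.6625198915²
eq1−eq2, eq1−eq3 (x²,y² cancel):
  -24.478·x − 15.910·y = -560.152867
  -108.240·x − 12.220·y = -652.000462
det = -24.478·-12.220 − -15.910·-108.240 = -1422.977240
x = (-560.152867·-12.220 − -15.910·-652.000462) / -1422.977240 = 2.479491
y = (-24.478·-652.000462 − -560.152867·-108.240) / -1422.977240 = 31.392827
|P − Q| = √((2.479491 − -25.112)² + (31.392827 − 26.886)²) = 27.957143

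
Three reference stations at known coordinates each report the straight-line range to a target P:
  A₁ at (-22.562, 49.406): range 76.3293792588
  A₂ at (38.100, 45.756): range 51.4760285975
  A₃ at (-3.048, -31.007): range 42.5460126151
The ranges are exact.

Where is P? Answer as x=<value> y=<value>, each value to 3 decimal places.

eq1: (x + 22.562)² + (y − 49.406)² = 76.3293792588²
eq2: (x − 38.100)² + (y − 45.756)² = 51.4760285975²
eq3: (x + 3.048)² + (y + 31.007)² = 42.5460126151²
eq3−eq2, eq3−eq1 (x²,y² cancel):
  82.296·x + 153.526·y = 1734.878852
  -39.028·x + 160.826·y = -2036.738622
det = 82.296·160.826 − 153.526·-39.028 = 19227.149224
x = (1734.878852·160.826 − 153.526·-2036.738622) / 19227.149224 = 30.774503
y = (82.296·-2036.738622 − 1734.878852·-39.028) / 19227.149224 = -5.196121

x=30.775 y=-5.196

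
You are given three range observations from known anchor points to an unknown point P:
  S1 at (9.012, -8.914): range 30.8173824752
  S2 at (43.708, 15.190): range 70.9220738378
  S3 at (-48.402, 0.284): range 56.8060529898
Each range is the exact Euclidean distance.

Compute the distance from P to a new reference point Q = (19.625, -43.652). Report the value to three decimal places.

eq1: (x − 9.012)² + (y + 8.914)² = 30.8173824752²
eq2: (x − 43.708)² + (y − 15.190)² = 70.9220738378²
eq3: (x + 48.402)² + (y − 0.284)² = 56.8060529898²
eq3−eq1, eq3−eq2 (x²,y² cancel):
  114.828·x − 18.396·y = 95.057874
  184.220·x + 29.812·y = -2004.721797
det = 114.828·29.812 − -18.396·184.220 = 6812.163456
x = (95.057874·29.812 − -18.396·-2004.721797) / 6812.163456 = -4.997678
y = (114.828·-2004.721797 − 95.057874·184.220) / 6812.163456 = -36.362861
|P − Q| = √((-4.997678 − 19.625)² + (-36.362861 − -43.652)²) = 25.678937

25.679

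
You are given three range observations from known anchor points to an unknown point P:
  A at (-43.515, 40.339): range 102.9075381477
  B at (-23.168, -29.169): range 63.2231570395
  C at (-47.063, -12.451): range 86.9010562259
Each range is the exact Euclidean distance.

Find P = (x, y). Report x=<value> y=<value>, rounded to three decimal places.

x=39.462 y=-20.528

eq1: (x + 43.515)² + (y − 40.339)² = 102.9075381477²
eq2: (x + 23.168)² + (y + 29.169)² = 63.2231570395²
eq3: (x + 47.063)² + (y + 12.451)² = 86.9010562259²
eq3−eq1, eq3−eq2 (x²,y² cancel):
  7.096·x + 105.580·y = -1887.331058
  47.790·x − 33.436·y = 2572.259402
det = 7.096·-33.436 − 105.580·47.790 = -5282.930056
x = (-1887.331058·-33.436 − 105.580·2572.259402) / -5282.930056 = 39.461879
y = (7.096·2572.259402 − -1887.331058·47.790) / -5282.930056 = -20.528060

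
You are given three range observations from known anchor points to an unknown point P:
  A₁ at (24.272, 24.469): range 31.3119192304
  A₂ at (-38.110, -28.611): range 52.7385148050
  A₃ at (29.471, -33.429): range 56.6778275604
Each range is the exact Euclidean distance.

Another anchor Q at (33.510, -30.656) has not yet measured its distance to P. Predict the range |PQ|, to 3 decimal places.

57.083

eq1: (x − 24.272)² + (y − 24.469)² = 31.3119192304²
eq2: (x + 38.110)² + (y + 28.611)² = 52.7385148050²
eq3: (x − 29.471)² + (y + 33.429)² = 56.6778275604²
eq3−eq1, eq3−eq2 (x²,y² cancel):
  -10.398·x + 115.796·y = 1433.763914
  -135.162·x + 9.636·y = 715.948732
det = -10.398·9.636 − 115.796·-135.162 = 15551.023824
x = (1433.763914·9.636 − 115.796·715.948732) / 15551.023824 = -4.442682
y = (-10.398·715.948732 − 1433.763914·-135.162) / 15551.023824 = 11.982874
|P − Q| = √((-4.442682 − 33.510)² + (11.982874 − -30.656)²) = 57.083094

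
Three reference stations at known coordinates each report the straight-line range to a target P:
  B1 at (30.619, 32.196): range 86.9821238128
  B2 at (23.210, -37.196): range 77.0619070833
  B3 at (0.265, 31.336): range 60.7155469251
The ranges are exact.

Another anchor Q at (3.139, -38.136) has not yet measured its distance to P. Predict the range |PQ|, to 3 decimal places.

eq1: (x − 30.619)² + (y − 32.196)² = 86.9821238128²
eq2: (x − 23.210)² + (y + 37.196)² = 77.0619070833²
eq3: (x − 0.265)² + (y − 31.336)² = 60.7155469251²
eq3−eq2, eq3−eq1 (x²,y² cancel):
  45.890·x − 137.064·y = -1311.928490
  60.708·x + 1.720·y = -2887.421769
det = 45.890·1.720 − -137.064·60.708 = 8399.812112
x = (-1311.928490·1.720 − -137.064·-2887.421769) / 8399.812112 = -47.384166
y = (45.890·-2887.421769 − -1311.928490·60.708) / 8399.812112 = -6.292906
|P − Q| = √((-47.384166 − 3.139)² + (-6.292906 − -38.136)²) = 59.720792

59.721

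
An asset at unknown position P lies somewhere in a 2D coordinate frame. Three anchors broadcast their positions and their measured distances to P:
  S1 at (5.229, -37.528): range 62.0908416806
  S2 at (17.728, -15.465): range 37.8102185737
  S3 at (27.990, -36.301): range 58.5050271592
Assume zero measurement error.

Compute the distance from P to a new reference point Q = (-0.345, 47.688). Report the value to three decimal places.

34.678

eq1: (x − 5.229)² + (y + 37.528)² = 62.0908416806²
eq2: (x − 17.728)² + (y + 15.465)² = 37.8102185737²
eq3: (x − 27.990)² + (y + 36.301)² = 58.5050271592²
eq3−eq2, eq3−eq1 (x²,y² cancel):
  -20.524·x + 41.672·y = 445.471082
  -45.522·x − 2.454·y = -1097.943894
det = -20.524·-2.454 − 41.672·-45.522 = 1947.358680
x = (445.471082·-2.454 − 41.672·-1097.943894) / 1947.358680 = 22.933799
y = (-20.524·-1097.943894 − 445.471082·-45.522) / 1947.358680 = 21.985131
|P − Q| = √((22.933799 − -0.345)² + (21.985131 − 47.688)²) = 34.677658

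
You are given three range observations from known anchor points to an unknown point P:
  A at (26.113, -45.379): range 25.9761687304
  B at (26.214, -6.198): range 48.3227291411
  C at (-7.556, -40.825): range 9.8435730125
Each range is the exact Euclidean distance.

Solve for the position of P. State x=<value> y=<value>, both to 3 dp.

eq1: (x − 26.113)² + (y + 45.379)² = 25.9761687304²
eq2: (x − 26.214)² + (y + 6.198)² = 48.3227291411²
eq3: (x + 7.556)² + (y + 40.825)² = 9.8435730125²
eq2−eq3, eq2−eq1 (x²,y² cancel):
  -67.540·x − 69.254·y = 3236.374983
  -0.202·x − 78.362·y = 3675.878220
det = -67.540·-78.362 − -69.254·-0.202 = 5278.580172
x = (3236.374983·-78.362 − -69.254·3675.878220) / 5278.580172 = 0.181953
y = (-67.540·3675.878220 − 3236.374983·-0.202) / 5278.580172 = -46.909407

x=0.182 y=-46.909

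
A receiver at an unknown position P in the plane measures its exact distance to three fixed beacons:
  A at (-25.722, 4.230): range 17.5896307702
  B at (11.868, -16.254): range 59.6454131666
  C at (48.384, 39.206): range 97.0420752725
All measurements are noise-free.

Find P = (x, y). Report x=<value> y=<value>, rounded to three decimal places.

x=-43.112 y=6.870

eq1: (x + 25.722)² + (y − 4.230)² = 17.5896307702²
eq2: (x − 11.868)² + (y + 16.254)² = 59.6454131666²
eq3: (x − 48.384)² + (y − 39.206)² = 97.0420752725²
eq2−eq1, eq2−eq3 (x²,y² cancel):
  -75.180·x + 40.968·y = 3522.652445
  73.032·x + 110.920·y = -2386.509109
det = -75.180·110.920 − 40.968·73.032 = -11330.940576
x = (3522.652445·110.920 − 40.968·-2386.509109) / -11330.940576 = -43.112318
y = (-75.180·-2386.509109 − 3522.652445·73.032) / -11330.940576 = 6.870445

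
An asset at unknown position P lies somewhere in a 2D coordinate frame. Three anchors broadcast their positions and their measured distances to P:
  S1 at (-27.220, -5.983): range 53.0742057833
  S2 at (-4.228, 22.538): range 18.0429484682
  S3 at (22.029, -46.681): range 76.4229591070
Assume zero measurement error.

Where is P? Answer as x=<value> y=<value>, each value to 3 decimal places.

eq1: (x + 27.220)² + (y + 5.983)² = 53.0742057833²
eq2: (x + 4.228)² + (y − 22.538)² = 18.0429484682²
eq3: (x − 22.029)² + (y + 46.681)² = 76.4229591070²
eq2−eq1, eq2−eq3 (x²,y² cancel):
  -45.984·x − 57.042·y = -2240.436069
  52.514·x − 138.438·y = -3376.365515
det = -45.984·-138.438 − -57.042·52.514 = 9361.436580
x = (-2240.436069·-138.438 − -57.042·-3376.365515) / 9361.436580 = 12.558633
y = (-45.984·-3376.365515 − -2240.436069·52.514) / 9361.436580 = 29.152903

x=12.559 y=29.153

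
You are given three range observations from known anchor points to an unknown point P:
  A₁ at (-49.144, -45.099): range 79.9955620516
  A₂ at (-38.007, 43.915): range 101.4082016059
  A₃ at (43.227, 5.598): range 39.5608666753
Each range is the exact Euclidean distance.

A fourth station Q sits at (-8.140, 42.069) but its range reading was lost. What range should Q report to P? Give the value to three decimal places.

eq1: (x + 49.144)² + (y + 45.099)² = 79.9955620516²
eq2: (x + 38.007)² + (y − 43.915)² = 101.4082016059²
eq3: (x − 43.227)² + (y − 5.598)² = 39.5608666753²
eq2−eq3, eq2−eq1 (x²,y² cancel):
  162.468·x − 76.634·y = 7245.413040
  -22.274·x − 178.028·y = 4960.326668
det = 162.468·-178.028 − -76.634·-22.274 = -30630.798820
x = (7245.413040·-178.028 − -76.634·4960.326668) / -30630.798820 = 29.700718
y = (162.468·4960.326668 − 7245.413040·-22.274) / -30630.798820 = -31.578631
|P − Q| = √((29.700718 − -8.140)² + (-31.578631 − 42.069)²) = 82.800323

82.800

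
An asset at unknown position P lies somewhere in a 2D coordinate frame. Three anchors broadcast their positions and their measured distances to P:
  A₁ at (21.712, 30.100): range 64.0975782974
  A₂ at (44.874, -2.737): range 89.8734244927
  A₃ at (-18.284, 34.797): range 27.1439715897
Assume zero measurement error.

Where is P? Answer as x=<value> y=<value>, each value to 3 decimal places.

eq1: (x − 21.712)² + (y − 30.100)² = 64.0975782974²
eq2: (x − 44.874)² + (y + 2.737)² = 89.8734244927²
eq3: (x + 18.284)² + (y − 34.797)² = 27.1439715897²
eq1−eq3, eq1−eq2 (x²,y² cancel):
  -79.992·x + 9.394·y = 3539.419271
  46.324·x − 65.674·y = -3324.986785
det = -79.992·-65.674 − 9.394·46.324 = 4818.226952
x = (3539.419271·-65.674 − 9.394·-3324.986785) / 4818.226952 = -41.760776
y = (-79.992·-3324.986785 − 3539.419271·46.324) / 4818.226952 = 21.172163

x=-41.761 y=21.172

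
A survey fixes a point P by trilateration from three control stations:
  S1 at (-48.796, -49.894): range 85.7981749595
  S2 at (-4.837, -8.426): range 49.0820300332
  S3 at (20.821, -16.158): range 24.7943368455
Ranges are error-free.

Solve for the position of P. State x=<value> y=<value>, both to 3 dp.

eq1: (x + 48.796)² + (y + 49.894)² = 85.7981749595²
eq2: (x + 4.837)² + (y + 8.426)² = 49.0820300332²
eq3: (x − 20.821)² + (y + 16.158)² = 24.7943368455²
eq1−eq2, eq1−eq3 (x²,y² cancel):
  87.918·x + 82.936·y = 176.214347
  139.234·x + 67.472·y = 2570.701840
det = 87.918·67.472 − 82.936·139.234 = -5615.507728
x = (176.214347·67.472 − 82.936·2570.701840) / -5615.507728 = 35.849687
y = (87.918·2570.701840 − 176.214347·139.234) / -5615.507728 = -35.878490

x=35.850 y=-35.878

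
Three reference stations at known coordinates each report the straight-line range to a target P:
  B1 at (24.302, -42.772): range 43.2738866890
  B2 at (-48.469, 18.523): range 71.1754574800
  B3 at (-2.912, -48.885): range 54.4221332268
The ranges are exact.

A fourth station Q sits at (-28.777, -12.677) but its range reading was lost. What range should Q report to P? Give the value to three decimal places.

50.807

eq1: (x − 24.302)² + (y + 42.772)² = 43.2738866890²
eq2: (x + 48.469)² + (y − 18.523)² = 71.1754574800²
eq3: (x + 2.912)² + (y + 48.885)² = 54.4221332268²
eq2−eq3, eq2−eq1 (x²,y² cancel):
  91.114·x − 134.816·y = 1810.054642
  145.542·x − 122.590·y = 2921.002176
det = 91.114·-122.590 − -134.816·145.542 = 8451.725012
x = (1810.054642·-122.590 − -134.816·2921.002176) / 8451.725012 = 20.339425
y = (91.114·2921.002176 − 1810.054642·145.542) / 8451.725012 = 0.320079
|P − Q| = √((20.339425 − -28.777)² + (0.320079 − -12.677)²) = 50.806961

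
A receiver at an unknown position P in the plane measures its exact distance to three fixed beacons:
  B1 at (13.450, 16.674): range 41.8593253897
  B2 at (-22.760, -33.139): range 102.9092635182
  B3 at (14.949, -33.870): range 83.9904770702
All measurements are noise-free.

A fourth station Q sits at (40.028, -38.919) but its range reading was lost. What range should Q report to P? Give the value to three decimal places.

eq1: (x − 13.450)² + (y − 16.674)² = 41.8593253897²
eq2: (x + 22.760)² + (y + 33.139)² = 102.9092635182²
eq3: (x − 14.949)² + (y + 33.870)² = 83.9904770702²
eq2−eq3, eq2−eq1 (x²,y² cancel):
  75.418·x − 1.462·y = 3290.354859
  72.420·x + 99.626·y = 7680.827251
det = 75.418·99.626 − -1.462·72.420 = 7619.471708
x = (3290.354859·99.626 − -1.462·7680.827251) / 7619.471708 = 44.495770
y = (75.418·7680.827251 − 3290.354859·72.420) / 7619.471708 = 44.751807
|P − Q| = √((44.495770 − 40.028)² + (44.751807 − -38.919)²) = 83.790005

83.790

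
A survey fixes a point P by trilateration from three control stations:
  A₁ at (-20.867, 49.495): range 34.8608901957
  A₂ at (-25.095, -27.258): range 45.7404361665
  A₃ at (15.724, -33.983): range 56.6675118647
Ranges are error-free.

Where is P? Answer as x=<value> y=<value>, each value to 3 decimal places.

eq1: (x + 20.867)² + (y − 49.495)² = 34.8608901957²
eq2: (x + 25.095)² + (y + 27.258)² = 45.7404361665²
eq3: (x − 15.724)² + (y + 33.983)² = 56.6675118647²
eq3−eq1, eq3−eq2 (x²,y² cancel):
  -73.182·x + 166.956·y = 3479.023485
  -81.638·x + 13.450·y = 1089.688524
det = -73.182·13.450 − 166.956·-81.638 = 12645.656028
x = (3479.023485·13.450 − 166.956·1089.688524) / 12645.656028 = -10.686450
y = (-73.182·1089.688524 − 3479.023485·-81.638) / 12645.656028 = 16.153763

x=-10.686 y=16.154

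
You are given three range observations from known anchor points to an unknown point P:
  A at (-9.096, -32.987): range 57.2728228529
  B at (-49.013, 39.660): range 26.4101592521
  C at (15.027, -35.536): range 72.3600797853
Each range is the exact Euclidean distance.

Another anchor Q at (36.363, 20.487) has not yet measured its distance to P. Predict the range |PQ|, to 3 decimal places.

68.255

eq1: (x + 9.096)² + (y + 32.987)² = 57.2728228529²
eq2: (x + 49.013)² + (y − 39.660)² = 26.4101592521²
eq3: (x − 15.027)² + (y + 35.536)² = 72.3600797853²
eq3−eq2, eq3−eq1 (x²,y² cancel):
  -128.080·x + 150.392·y = 7025.056379
  -48.246·x + 5.098·y = 1638.066269
det = -128.080·5.098 − 150.392·-48.246 = 6602.860592
x = (7025.056379·5.098 − 150.392·1638.066269) / 6602.860592 = -31.885926
y = (-128.080·1638.066269 − 7025.056379·-48.246) / 6602.860592 = 19.556273
|P − Q| = √((-31.885926 − 36.363)² + (19.556273 − 20.487)²) = 68.255272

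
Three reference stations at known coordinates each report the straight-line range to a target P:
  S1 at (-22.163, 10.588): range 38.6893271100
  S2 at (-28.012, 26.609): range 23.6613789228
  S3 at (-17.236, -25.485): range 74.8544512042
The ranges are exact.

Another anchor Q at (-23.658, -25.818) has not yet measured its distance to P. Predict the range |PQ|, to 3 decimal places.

eq1: (x + 22.163)² + (y − 10.588)² = 38.6893271100²
eq2: (x + 28.012)² + (y − 26.609)² = 23.6613789228²
eq3: (x + 17.236)² + (y + 25.485)² = 74.8544512042²
eq3−eq1, eq3−eq2 (x²,y² cancel):
  -9.854·x + 72.146·y = 3763.064225
  -21.552·x + 104.188·y = 5589.474117
det = -9.854·104.188 − 72.146·-21.552 = 528.222040
x = (3763.064225·104.188 − 72.146·5589.474117) / 528.222040 = -21.188181
y = (-9.854·5589.474117 − 3763.064225·-21.552) / 528.222040 = 49.265044
|P − Q| = √((-21.188181 − -23.658)² + (49.265044 − -25.818)²) = 75.123655

75.124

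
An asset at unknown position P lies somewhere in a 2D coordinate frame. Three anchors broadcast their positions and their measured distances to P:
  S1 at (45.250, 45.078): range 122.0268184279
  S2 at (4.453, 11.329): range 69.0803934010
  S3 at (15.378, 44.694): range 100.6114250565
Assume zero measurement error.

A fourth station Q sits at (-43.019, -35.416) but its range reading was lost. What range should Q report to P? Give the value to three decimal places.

5.962

eq1: (x − 45.250)² + (y − 45.078)² = 122.0268184279²
eq2: (x − 4.453)² + (y − 11.329)² = 69.0803934010²
eq3: (x − 15.378)² + (y − 44.694)² = 100.6114250565²
eq1−eq2, eq1−eq3 (x²,y² cancel):
  -81.594·x − 67.498·y = 6187.030529
  -59.744·x − 0.768·y = 2922.333500
det = -81.594·-0.768 − -67.498·-59.744 = -3969.936320
x = (6187.030529·-0.768 − -67.498·2922.333500) / -3969.936320 = -48.489450
y = (-81.594·2922.333500 − 6187.030529·-59.744) / -3969.936320 = -33.046644
|P − Q| = √((-48.489450 − -43.019)² + (-33.046644 − -35.416)²) = 5.961515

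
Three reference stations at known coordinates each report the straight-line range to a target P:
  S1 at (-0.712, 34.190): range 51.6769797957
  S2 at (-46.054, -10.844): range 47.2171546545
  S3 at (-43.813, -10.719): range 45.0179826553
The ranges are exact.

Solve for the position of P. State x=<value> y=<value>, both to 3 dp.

eq1: (x + 0.712)² + (y − 34.190)² = 51.6769797957²
eq2: (x + 46.054)² + (y + 10.844)² = 47.2171546545²
eq3: (x + 43.813)² + (y + 10.719)² = 45.0179826553²
eq3−eq1, eq3−eq2 (x²,y² cancel):
  86.202·x + 89.818·y = -1508.904364
  -4.482·x − 0.250·y = 1.246391
det = 86.202·-0.250 − 89.818·-4.482 = 381.013776
x = (-1508.904364·-0.250 − 89.818·1.246391) / 381.013776 = 0.696242
y = (86.202·1.246391 − -1508.904364·-4.482) / 381.013776 = -17.467788

x=0.696 y=-17.468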